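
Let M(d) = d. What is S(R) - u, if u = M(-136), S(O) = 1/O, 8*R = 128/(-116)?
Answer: 515/4 ≈ 128.75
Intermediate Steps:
R = -4/29 (R = (128/(-116))/8 = (128*(-1/116))/8 = (⅛)*(-32/29) = -4/29 ≈ -0.13793)
S(O) = 1/O
u = -136
S(R) - u = 1/(-4/29) - 1*(-136) = -29/4 + 136 = 515/4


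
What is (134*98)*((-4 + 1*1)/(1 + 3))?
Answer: -9849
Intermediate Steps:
(134*98)*((-4 + 1*1)/(1 + 3)) = 13132*((-4 + 1)/4) = 13132*(-3*¼) = 13132*(-¾) = -9849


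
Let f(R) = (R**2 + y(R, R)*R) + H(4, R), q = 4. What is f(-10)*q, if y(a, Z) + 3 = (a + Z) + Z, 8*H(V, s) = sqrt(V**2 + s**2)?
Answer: 1720 + sqrt(29) ≈ 1725.4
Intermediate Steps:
H(V, s) = sqrt(V**2 + s**2)/8
y(a, Z) = -3 + a + 2*Z (y(a, Z) = -3 + ((a + Z) + Z) = -3 + ((Z + a) + Z) = -3 + (a + 2*Z) = -3 + a + 2*Z)
f(R) = R**2 + sqrt(16 + R**2)/8 + R*(-3 + 3*R) (f(R) = (R**2 + (-3 + R + 2*R)*R) + sqrt(4**2 + R**2)/8 = (R**2 + (-3 + 3*R)*R) + sqrt(16 + R**2)/8 = (R**2 + R*(-3 + 3*R)) + sqrt(16 + R**2)/8 = R**2 + sqrt(16 + R**2)/8 + R*(-3 + 3*R))
f(-10)*q = (-3*(-10) + 4*(-10)**2 + sqrt(16 + (-10)**2)/8)*4 = (30 + 4*100 + sqrt(16 + 100)/8)*4 = (30 + 400 + sqrt(116)/8)*4 = (30 + 400 + (2*sqrt(29))/8)*4 = (30 + 400 + sqrt(29)/4)*4 = (430 + sqrt(29)/4)*4 = 1720 + sqrt(29)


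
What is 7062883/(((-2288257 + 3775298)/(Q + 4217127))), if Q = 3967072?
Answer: 57804039985717/1487041 ≈ 3.8872e+7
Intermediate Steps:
7062883/(((-2288257 + 3775298)/(Q + 4217127))) = 7062883/(((-2288257 + 3775298)/(3967072 + 4217127))) = 7062883/((1487041/8184199)) = 7062883/((1487041*(1/8184199))) = 7062883/(1487041/8184199) = 7062883*(8184199/1487041) = 57804039985717/1487041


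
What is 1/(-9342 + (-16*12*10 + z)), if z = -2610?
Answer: -1/13872 ≈ -7.2088e-5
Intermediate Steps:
1/(-9342 + (-16*12*10 + z)) = 1/(-9342 + (-16*12*10 - 2610)) = 1/(-9342 + (-192*10 - 2610)) = 1/(-9342 + (-1920 - 2610)) = 1/(-9342 - 4530) = 1/(-13872) = -1/13872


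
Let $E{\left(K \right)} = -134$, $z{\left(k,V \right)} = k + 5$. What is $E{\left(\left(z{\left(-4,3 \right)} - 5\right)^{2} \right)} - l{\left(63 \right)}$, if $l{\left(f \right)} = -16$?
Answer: $-118$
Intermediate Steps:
$z{\left(k,V \right)} = 5 + k$
$E{\left(\left(z{\left(-4,3 \right)} - 5\right)^{2} \right)} - l{\left(63 \right)} = -134 - -16 = -134 + 16 = -118$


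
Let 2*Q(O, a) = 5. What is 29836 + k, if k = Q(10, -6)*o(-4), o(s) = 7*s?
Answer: 29766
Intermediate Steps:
Q(O, a) = 5/2 (Q(O, a) = (1/2)*5 = 5/2)
k = -70 (k = 5*(7*(-4))/2 = (5/2)*(-28) = -70)
29836 + k = 29836 - 70 = 29766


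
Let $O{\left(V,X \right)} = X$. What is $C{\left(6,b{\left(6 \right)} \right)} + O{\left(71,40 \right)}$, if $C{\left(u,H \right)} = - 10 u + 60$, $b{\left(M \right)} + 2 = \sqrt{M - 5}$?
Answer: $40$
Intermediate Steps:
$b{\left(M \right)} = -2 + \sqrt{-5 + M}$ ($b{\left(M \right)} = -2 + \sqrt{M - 5} = -2 + \sqrt{-5 + M}$)
$C{\left(u,H \right)} = 60 - 10 u$
$C{\left(6,b{\left(6 \right)} \right)} + O{\left(71,40 \right)} = \left(60 - 60\right) + 40 = 0 + 40 = 40$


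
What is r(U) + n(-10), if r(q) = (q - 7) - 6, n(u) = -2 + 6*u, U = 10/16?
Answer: -595/8 ≈ -74.375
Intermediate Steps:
U = 5/8 (U = 10*(1/16) = 5/8 ≈ 0.62500)
r(q) = -13 + q (r(q) = (-7 + q) - 6 = -13 + q)
r(U) + n(-10) = (-13 + 5/8) + (-2 + 6*(-10)) = -99/8 + (-2 - 60) = -99/8 - 62 = -595/8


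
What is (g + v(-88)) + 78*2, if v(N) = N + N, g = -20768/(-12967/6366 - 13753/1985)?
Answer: 260169217820/113291093 ≈ 2296.5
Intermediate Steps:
g = 262435039680/113291093 (g = -20768/(-12967*1/6366 - 13753*1/1985) = -20768/(-12967/6366 - 13753/1985) = -20768/(-113291093/12636510) = -20768*(-12636510/113291093) = 262435039680/113291093 ≈ 2316.5)
v(N) = 2*N
(g + v(-88)) + 78*2 = (262435039680/113291093 + 2*(-88)) + 78*2 = (262435039680/113291093 - 176) + 156 = 242495807312/113291093 + 156 = 260169217820/113291093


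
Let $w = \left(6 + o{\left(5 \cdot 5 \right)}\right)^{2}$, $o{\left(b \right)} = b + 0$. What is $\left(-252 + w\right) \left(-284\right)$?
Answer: $-201356$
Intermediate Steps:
$o{\left(b \right)} = b$
$w = 961$ ($w = \left(6 + 5 \cdot 5\right)^{2} = \left(6 + 25\right)^{2} = 31^{2} = 961$)
$\left(-252 + w\right) \left(-284\right) = \left(-252 + 961\right) \left(-284\right) = 709 \left(-284\right) = -201356$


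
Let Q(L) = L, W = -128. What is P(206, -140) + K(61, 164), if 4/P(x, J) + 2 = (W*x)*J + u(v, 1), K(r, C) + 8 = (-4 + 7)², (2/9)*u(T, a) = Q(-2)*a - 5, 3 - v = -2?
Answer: 7382981/7382973 ≈ 1.0000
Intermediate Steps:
v = 5 (v = 3 - 1*(-2) = 3 + 2 = 5)
u(T, a) = -45/2 - 9*a (u(T, a) = 9*(-2*a - 5)/2 = 9*(-5 - 2*a)/2 = -45/2 - 9*a)
K(r, C) = 1 (K(r, C) = -8 + (-4 + 7)² = -8 + 3² = -8 + 9 = 1)
P(x, J) = 4/(-67/2 - 128*J*x) (P(x, J) = 4/(-2 + ((-128*x)*J + (-45/2 - 9*1))) = 4/(-2 + (-128*J*x + (-45/2 - 9))) = 4/(-2 + (-128*J*x - 63/2)) = 4/(-2 + (-63/2 - 128*J*x)) = 4/(-67/2 - 128*J*x))
P(206, -140) + K(61, 164) = 8/(-67 - 256*(-140)*206) + 1 = 8/(-67 + 7383040) + 1 = 8/7382973 + 1 = 7382981/7382973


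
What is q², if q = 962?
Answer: 925444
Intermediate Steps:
q² = 962² = 925444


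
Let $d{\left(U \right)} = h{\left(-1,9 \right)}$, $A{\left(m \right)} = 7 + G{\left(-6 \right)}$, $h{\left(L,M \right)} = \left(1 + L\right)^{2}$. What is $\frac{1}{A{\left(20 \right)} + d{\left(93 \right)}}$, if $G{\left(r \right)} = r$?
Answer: $1$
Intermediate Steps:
$A{\left(m \right)} = 1$ ($A{\left(m \right)} = 7 - 6 = 1$)
$d{\left(U \right)} = 0$ ($d{\left(U \right)} = \left(1 - 1\right)^{2} = 0^{2} = 0$)
$\frac{1}{A{\left(20 \right)} + d{\left(93 \right)}} = \frac{1}{1 + 0} = 1^{-1} = 1$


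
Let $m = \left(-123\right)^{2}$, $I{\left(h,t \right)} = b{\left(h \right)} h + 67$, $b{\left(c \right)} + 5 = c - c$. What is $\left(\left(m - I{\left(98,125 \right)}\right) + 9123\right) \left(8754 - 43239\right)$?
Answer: $-850917375$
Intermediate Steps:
$b{\left(c \right)} = -5$ ($b{\left(c \right)} = -5 + \left(c - c\right) = -5 + 0 = -5$)
$I{\left(h,t \right)} = 67 - 5 h$ ($I{\left(h,t \right)} = - 5 h + 67 = 67 - 5 h$)
$m = 15129$
$\left(\left(m - I{\left(98,125 \right)}\right) + 9123\right) \left(8754 - 43239\right) = \left(\left(15129 - \left(67 - 490\right)\right) + 9123\right) \left(8754 - 43239\right) = \left(\left(15129 - \left(67 - 490\right)\right) + 9123\right) \left(-34485\right) = \left(\left(15129 - -423\right) + 9123\right) \left(-34485\right) = \left(\left(15129 + 423\right) + 9123\right) \left(-34485\right) = \left(15552 + 9123\right) \left(-34485\right) = 24675 \left(-34485\right) = -850917375$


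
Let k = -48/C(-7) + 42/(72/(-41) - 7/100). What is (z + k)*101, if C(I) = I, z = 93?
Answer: 406829313/52409 ≈ 7762.6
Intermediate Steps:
k = -846024/52409 (k = -48/(-7) + 42/(72/(-41) - 7/100) = -48*(-⅐) + 42/(72*(-1/41) - 7*1/100) = 48/7 + 42/(-72/41 - 7/100) = 48/7 + 42/(-7487/4100) = 48/7 + 42*(-4100/7487) = 48/7 - 172200/7487 = -846024/52409 ≈ -16.143)
(z + k)*101 = (93 - 846024/52409)*101 = (4028013/52409)*101 = 406829313/52409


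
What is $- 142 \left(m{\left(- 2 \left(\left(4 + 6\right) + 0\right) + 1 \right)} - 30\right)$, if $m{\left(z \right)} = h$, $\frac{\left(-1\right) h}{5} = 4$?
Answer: $7100$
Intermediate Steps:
$h = -20$ ($h = \left(-5\right) 4 = -20$)
$m{\left(z \right)} = -20$
$- 142 \left(m{\left(- 2 \left(\left(4 + 6\right) + 0\right) + 1 \right)} - 30\right) = - 142 \left(-20 - 30\right) = \left(-142\right) \left(-50\right) = 7100$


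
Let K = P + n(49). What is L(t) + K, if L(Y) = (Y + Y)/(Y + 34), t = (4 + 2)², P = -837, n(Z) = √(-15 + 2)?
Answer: -29259/35 + I*√13 ≈ -835.97 + 3.6056*I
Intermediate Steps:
n(Z) = I*√13 (n(Z) = √(-13) = I*√13)
K = -837 + I*√13 ≈ -837.0 + 3.6056*I
t = 36 (t = 6² = 36)
L(Y) = 2*Y/(34 + Y) (L(Y) = (2*Y)/(34 + Y) = 2*Y/(34 + Y))
L(t) + K = 2*36/(34 + 36) + (-837 + I*√13) = 2*36/70 + (-837 + I*√13) = 2*36*(1/70) + (-837 + I*√13) = 36/35 + (-837 + I*√13) = -29259/35 + I*√13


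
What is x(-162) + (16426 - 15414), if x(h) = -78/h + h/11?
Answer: 296333/297 ≈ 997.75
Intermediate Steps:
x(h) = -78/h + h/11 (x(h) = -78/h + h*(1/11) = -78/h + h/11)
x(-162) + (16426 - 15414) = (-78/(-162) + (1/11)*(-162)) + (16426 - 15414) = (-78*(-1/162) - 162/11) + 1012 = (13/27 - 162/11) + 1012 = -4231/297 + 1012 = 296333/297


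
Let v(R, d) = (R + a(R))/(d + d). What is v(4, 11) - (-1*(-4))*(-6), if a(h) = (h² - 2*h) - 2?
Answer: 269/11 ≈ 24.455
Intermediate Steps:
a(h) = -2 + h² - 2*h
v(R, d) = (-2 + R² - R)/(2*d) (v(R, d) = (R + (-2 + R² - 2*R))/(d + d) = (-2 + R² - R)/((2*d)) = (-2 + R² - R)*(1/(2*d)) = (-2 + R² - R)/(2*d))
v(4, 11) - (-1*(-4))*(-6) = (½)*(-2 + 4² - 1*4)/11 - (-1*(-4))*(-6) = (½)*(1/11)*(-2 + 16 - 4) - 4*(-6) = (½)*(1/11)*10 - 1*(-24) = 5/11 + 24 = 269/11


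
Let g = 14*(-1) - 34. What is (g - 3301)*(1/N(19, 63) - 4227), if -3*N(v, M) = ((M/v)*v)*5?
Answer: 1486406764/105 ≈ 1.4156e+7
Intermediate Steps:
g = -48 (g = -14 - 34 = -48)
N(v, M) = -5*M/3 (N(v, M) = -(M/v)*v*5/3 = -M*5/3 = -5*M/3)
(g - 3301)*(1/N(19, 63) - 4227) = (-48 - 3301)*(1/(-5/3*63) - 4227) = -3349*(1/(-105) - 4227) = -3349*(-1/105 - 4227) = -3349*(-443836/105) = 1486406764/105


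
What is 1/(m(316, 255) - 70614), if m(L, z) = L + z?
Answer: -1/70043 ≈ -1.4277e-5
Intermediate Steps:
1/(m(316, 255) - 70614) = 1/((316 + 255) - 70614) = 1/(571 - 70614) = 1/(-70043) = -1/70043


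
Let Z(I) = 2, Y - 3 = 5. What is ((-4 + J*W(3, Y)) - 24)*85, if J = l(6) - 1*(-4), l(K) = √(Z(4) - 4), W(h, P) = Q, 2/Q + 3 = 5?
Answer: -2040 + 85*I*√2 ≈ -2040.0 + 120.21*I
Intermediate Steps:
Y = 8 (Y = 3 + 5 = 8)
Q = 1 (Q = 2/(-3 + 5) = 2/2 = 2*(½) = 1)
W(h, P) = 1
l(K) = I*√2 (l(K) = √(2 - 4) = √(-2) = I*√2)
J = 4 + I*√2 (J = I*√2 - 1*(-4) = I*√2 + 4 = 4 + I*√2 ≈ 4.0 + 1.4142*I)
((-4 + J*W(3, Y)) - 24)*85 = ((-4 + (4 + I*√2)*1) - 24)*85 = ((-4 + (4 + I*√2)) - 24)*85 = (I*√2 - 24)*85 = (-24 + I*√2)*85 = -2040 + 85*I*√2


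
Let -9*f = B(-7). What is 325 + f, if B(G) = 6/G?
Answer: 6827/21 ≈ 325.10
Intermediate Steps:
f = 2/21 (f = -2/(3*(-7)) = -2*(-1)/(3*7) = -⅑*(-6/7) = 2/21 ≈ 0.095238)
325 + f = 325 + 2/21 = 6827/21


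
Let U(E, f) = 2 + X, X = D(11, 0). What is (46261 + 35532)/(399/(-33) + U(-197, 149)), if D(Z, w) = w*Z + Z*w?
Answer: -899723/111 ≈ -8105.6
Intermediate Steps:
D(Z, w) = 2*Z*w (D(Z, w) = Z*w + Z*w = 2*Z*w)
X = 0 (X = 2*11*0 = 0)
U(E, f) = 2 (U(E, f) = 2 + 0 = 2)
(46261 + 35532)/(399/(-33) + U(-197, 149)) = (46261 + 35532)/(399/(-33) + 2) = 81793/(399*(-1/33) + 2) = 81793/(-133/11 + 2) = 81793/(-111/11) = 81793*(-11/111) = -899723/111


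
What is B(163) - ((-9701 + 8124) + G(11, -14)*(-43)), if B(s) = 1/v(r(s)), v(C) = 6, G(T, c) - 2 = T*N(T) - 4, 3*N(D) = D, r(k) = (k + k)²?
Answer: 6451/2 ≈ 3225.5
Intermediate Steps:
r(k) = 4*k² (r(k) = (2*k)² = 4*k²)
N(D) = D/3
G(T, c) = -2 + T²/3 (G(T, c) = 2 + (T*(T/3) - 4) = 2 + (T²/3 - 4) = 2 + (-4 + T²/3) = -2 + T²/3)
B(s) = ⅙ (B(s) = 1/6 = ⅙)
B(163) - ((-9701 + 8124) + G(11, -14)*(-43)) = ⅙ - ((-9701 + 8124) + (-2 + (⅓)*11²)*(-43)) = ⅙ - (-1577 + (-2 + (⅓)*121)*(-43)) = ⅙ - (-1577 + (-2 + 121/3)*(-43)) = ⅙ - (-1577 + (115/3)*(-43)) = ⅙ - (-1577 - 4945/3) = ⅙ - 1*(-9676/3) = ⅙ + 9676/3 = 6451/2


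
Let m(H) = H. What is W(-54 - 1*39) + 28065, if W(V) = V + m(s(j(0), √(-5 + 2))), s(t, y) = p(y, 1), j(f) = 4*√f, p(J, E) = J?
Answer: 27972 + I*√3 ≈ 27972.0 + 1.732*I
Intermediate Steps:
s(t, y) = y
W(V) = V + I*√3 (W(V) = V + √(-5 + 2) = V + √(-3) = V + I*√3)
W(-54 - 1*39) + 28065 = ((-54 - 1*39) + I*√3) + 28065 = ((-54 - 39) + I*√3) + 28065 = (-93 + I*√3) + 28065 = 27972 + I*√3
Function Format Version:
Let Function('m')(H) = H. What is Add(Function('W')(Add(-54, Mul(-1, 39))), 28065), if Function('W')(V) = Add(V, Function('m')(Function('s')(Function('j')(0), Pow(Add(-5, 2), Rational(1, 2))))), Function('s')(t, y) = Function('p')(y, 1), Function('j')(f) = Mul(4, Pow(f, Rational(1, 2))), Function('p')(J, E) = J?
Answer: Add(27972, Mul(I, Pow(3, Rational(1, 2)))) ≈ Add(27972., Mul(1.7320, I))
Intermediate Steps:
Function('s')(t, y) = y
Function('W')(V) = Add(V, Mul(I, Pow(3, Rational(1, 2)))) (Function('W')(V) = Add(V, Pow(Add(-5, 2), Rational(1, 2))) = Add(V, Pow(-3, Rational(1, 2))) = Add(V, Mul(I, Pow(3, Rational(1, 2)))))
Add(Function('W')(Add(-54, Mul(-1, 39))), 28065) = Add(Add(Add(-54, Mul(-1, 39)), Mul(I, Pow(3, Rational(1, 2)))), 28065) = Add(Add(Add(-54, -39), Mul(I, Pow(3, Rational(1, 2)))), 28065) = Add(Add(-93, Mul(I, Pow(3, Rational(1, 2)))), 28065) = Add(27972, Mul(I, Pow(3, Rational(1, 2))))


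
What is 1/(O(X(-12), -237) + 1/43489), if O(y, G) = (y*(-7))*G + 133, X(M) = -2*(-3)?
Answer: 43489/438673544 ≈ 9.9138e-5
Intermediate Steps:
X(M) = 6
O(y, G) = 133 - 7*G*y (O(y, G) = (-7*y)*G + 133 = -7*G*y + 133 = 133 - 7*G*y)
1/(O(X(-12), -237) + 1/43489) = 1/((133 - 7*(-237)*6) + 1/43489) = 1/((133 + 9954) + 1/43489) = 1/(10087 + 1/43489) = 1/(438673544/43489) = 43489/438673544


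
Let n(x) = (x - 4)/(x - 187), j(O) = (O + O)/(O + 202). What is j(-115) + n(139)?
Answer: -7595/1392 ≈ -5.4562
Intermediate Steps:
j(O) = 2*O/(202 + O) (j(O) = (2*O)/(202 + O) = 2*O/(202 + O))
n(x) = (-4 + x)/(-187 + x)
j(-115) + n(139) = 2*(-115)/(202 - 115) + (-4 + 139)/(-187 + 139) = 2*(-115)/87 + 135/(-48) = 2*(-115)*(1/87) - 1/48*135 = -230/87 - 45/16 = -7595/1392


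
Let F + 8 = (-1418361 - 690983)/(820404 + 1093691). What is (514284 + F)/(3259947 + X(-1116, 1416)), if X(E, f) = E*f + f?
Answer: 328123670292/1072599501055 ≈ 0.30591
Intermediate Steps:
X(E, f) = f + E*f
F = -17422104/1914095 (F = -8 + (-1418361 - 690983)/(820404 + 1093691) = -8 - 2109344/1914095 = -17422104/1914095 ≈ -9.1020)
(514284 + F)/(3259947 + X(-1116, 1416)) = (514284 - 17422104/1914095)/(3259947 + 1416*(1 - 1116)) = 984371010876/(1914095*(3259947 + 1416*(-1115))) = 984371010876/(1914095*(3259947 - 1578840)) = (984371010876/1914095)/1681107 = (984371010876/1914095)*(1/1681107) = 328123670292/1072599501055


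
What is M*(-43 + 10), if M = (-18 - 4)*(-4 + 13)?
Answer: 6534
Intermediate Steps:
M = -198 (M = -22*9 = -198)
M*(-43 + 10) = -198*(-43 + 10) = -198*(-33) = 6534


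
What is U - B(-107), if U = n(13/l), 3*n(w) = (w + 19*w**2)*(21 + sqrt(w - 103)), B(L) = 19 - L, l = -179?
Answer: -4030978/32041 + 4420*I*sqrt(14678)/5735339 ≈ -125.81 + 0.093368*I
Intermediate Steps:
n(w) = (21 + sqrt(-103 + w))*(w + 19*w**2)/3 (n(w) = ((w + 19*w**2)*(21 + sqrt(w - 103)))/3 = ((w + 19*w**2)*(21 + sqrt(-103 + w)))/3 = ((21 + sqrt(-103 + w))*(w + 19*w**2))/3 = (21 + sqrt(-103 + w))*(w + 19*w**2)/3)
U = 6188/32041 + 4420*I*sqrt(14678)/5735339 (U = (13/(-179))*(21 + sqrt(-103 + 13/(-179)) + 399*(13/(-179)) + 19*(13/(-179))*sqrt(-103 + 13/(-179)))/3 = (13*(-1/179))*(21 + sqrt(-103 + 13*(-1/179)) + 399*(13*(-1/179)) + 19*(13*(-1/179))*sqrt(-103 + 13*(-1/179)))/3 = (1/3)*(-13/179)*(21 + sqrt(-103 - 13/179) + 399*(-13/179) + 19*(-13/179)*sqrt(-103 - 13/179)) = (1/3)*(-13/179)*(21 + sqrt(-18450/179) - 5187/179 + 19*(-13/179)*sqrt(-18450/179)) = (1/3)*(-13/179)*(21 + 15*I*sqrt(14678)/179 - 5187/179 + 19*(-13/179)*(15*I*sqrt(14678)/179)) = (1/3)*(-13/179)*(21 + 15*I*sqrt(14678)/179 - 5187/179 - 3705*I*sqrt(14678)/32041) = (1/3)*(-13/179)*(-1428/179 - 1020*I*sqrt(14678)/32041) = 6188/32041 + 4420*I*sqrt(14678)/5735339 ≈ 0.19313 + 0.093368*I)
U - B(-107) = (6188/32041 + 4420*I*sqrt(14678)/5735339) - (19 - 1*(-107)) = (6188/32041 + 4420*I*sqrt(14678)/5735339) - (19 + 107) = (6188/32041 + 4420*I*sqrt(14678)/5735339) - 1*126 = (6188/32041 + 4420*I*sqrt(14678)/5735339) - 126 = -4030978/32041 + 4420*I*sqrt(14678)/5735339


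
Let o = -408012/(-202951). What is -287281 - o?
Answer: -58304374243/202951 ≈ -2.8728e+5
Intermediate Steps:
o = 408012/202951 (o = -408012*(-1/202951) = 408012/202951 ≈ 2.0104)
-287281 - o = -287281 - 1*408012/202951 = -287281 - 408012/202951 = -58304374243/202951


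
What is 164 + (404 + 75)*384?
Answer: 184100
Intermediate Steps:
164 + (404 + 75)*384 = 164 + 479*384 = 164 + 183936 = 184100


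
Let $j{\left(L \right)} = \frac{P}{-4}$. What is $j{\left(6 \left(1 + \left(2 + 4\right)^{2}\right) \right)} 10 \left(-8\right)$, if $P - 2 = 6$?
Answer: $160$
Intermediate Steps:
$P = 8$ ($P = 2 + 6 = 8$)
$j{\left(L \right)} = -2$ ($j{\left(L \right)} = \frac{8}{-4} = 8 \left(- \frac{1}{4}\right) = -2$)
$j{\left(6 \left(1 + \left(2 + 4\right)^{2}\right) \right)} 10 \left(-8\right) = \left(-2\right) 10 \left(-8\right) = \left(-20\right) \left(-8\right) = 160$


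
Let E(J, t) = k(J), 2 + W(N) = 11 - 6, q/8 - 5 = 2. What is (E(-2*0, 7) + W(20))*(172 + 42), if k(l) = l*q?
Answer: 642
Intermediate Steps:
q = 56 (q = 40 + 8*2 = 40 + 16 = 56)
k(l) = 56*l (k(l) = l*56 = 56*l)
W(N) = 3 (W(N) = -2 + (11 - 6) = -2 + 5 = 3)
E(J, t) = 56*J
(E(-2*0, 7) + W(20))*(172 + 42) = (56*(-2*0) + 3)*(172 + 42) = (56*0 + 3)*214 = (0 + 3)*214 = 3*214 = 642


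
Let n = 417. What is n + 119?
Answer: 536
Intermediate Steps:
n + 119 = 417 + 119 = 536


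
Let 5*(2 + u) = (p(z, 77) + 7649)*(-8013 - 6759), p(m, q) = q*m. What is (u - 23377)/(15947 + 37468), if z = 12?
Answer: -14084139/29675 ≈ -474.61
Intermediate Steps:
p(m, q) = m*q
u = -126640366/5 (u = -2 + ((12*77 + 7649)*(-8013 - 6759))/5 = -2 + ((924 + 7649)*(-14772))/5 = -2 + (8573*(-14772))/5 = -2 + (⅕)*(-126640356) = -2 - 126640356/5 = -126640366/5 ≈ -2.5328e+7)
(u - 23377)/(15947 + 37468) = (-126640366/5 - 23377)/(15947 + 37468) = -126757251/5/53415 = -126757251/5*1/53415 = -14084139/29675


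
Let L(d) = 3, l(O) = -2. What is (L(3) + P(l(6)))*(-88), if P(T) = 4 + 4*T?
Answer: 88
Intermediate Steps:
(L(3) + P(l(6)))*(-88) = (3 + (4 + 4*(-2)))*(-88) = (3 + (4 - 8))*(-88) = (3 - 4)*(-88) = -1*(-88) = 88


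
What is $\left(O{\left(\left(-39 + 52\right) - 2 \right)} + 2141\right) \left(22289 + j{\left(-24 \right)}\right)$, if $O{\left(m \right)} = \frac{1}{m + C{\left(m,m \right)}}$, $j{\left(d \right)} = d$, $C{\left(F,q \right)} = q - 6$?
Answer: $\frac{762732105}{16} \approx 4.7671 \cdot 10^{7}$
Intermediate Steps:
$C{\left(F,q \right)} = -6 + q$
$O{\left(m \right)} = \frac{1}{-6 + 2 m}$ ($O{\left(m \right)} = \frac{1}{m + \left(-6 + m\right)} = \frac{1}{-6 + 2 m}$)
$\left(O{\left(\left(-39 + 52\right) - 2 \right)} + 2141\right) \left(22289 + j{\left(-24 \right)}\right) = \left(\frac{1}{2 \left(-3 + \left(\left(-39 + 52\right) - 2\right)\right)} + 2141\right) \left(22289 - 24\right) = \left(\frac{1}{2 \left(-3 + \left(13 - 2\right)\right)} + 2141\right) 22265 = \left(\frac{1}{2 \left(-3 + 11\right)} + 2141\right) 22265 = \left(\frac{1}{2 \cdot 8} + 2141\right) 22265 = \left(\frac{1}{2} \cdot \frac{1}{8} + 2141\right) 22265 = \left(\frac{1}{16} + 2141\right) 22265 = \frac{34257}{16} \cdot 22265 = \frac{762732105}{16}$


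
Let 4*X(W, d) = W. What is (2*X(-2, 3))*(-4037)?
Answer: 4037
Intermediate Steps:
X(W, d) = W/4
(2*X(-2, 3))*(-4037) = (2*((1/4)*(-2)))*(-4037) = (2*(-1/2))*(-4037) = -1*(-4037) = 4037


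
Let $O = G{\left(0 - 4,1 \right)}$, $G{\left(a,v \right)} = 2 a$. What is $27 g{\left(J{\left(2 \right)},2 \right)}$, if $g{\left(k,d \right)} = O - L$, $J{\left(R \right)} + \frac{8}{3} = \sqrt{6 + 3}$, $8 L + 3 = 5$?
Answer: $- \frac{891}{4} \approx -222.75$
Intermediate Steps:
$L = \frac{1}{4}$ ($L = - \frac{3}{8} + \frac{1}{8} \cdot 5 = - \frac{3}{8} + \frac{5}{8} = \frac{1}{4} \approx 0.25$)
$O = -8$ ($O = 2 \left(0 - 4\right) = 2 \left(-4\right) = -8$)
$J{\left(R \right)} = \frac{1}{3}$ ($J{\left(R \right)} = - \frac{8}{3} + \sqrt{6 + 3} = - \frac{8}{3} + \sqrt{9} = - \frac{8}{3} + 3 = \frac{1}{3}$)
$g{\left(k,d \right)} = - \frac{33}{4}$ ($g{\left(k,d \right)} = -8 - \frac{1}{4} = - \frac{33}{4}$)
$27 g{\left(J{\left(2 \right)},2 \right)} = 27 \left(- \frac{33}{4}\right) = - \frac{891}{4}$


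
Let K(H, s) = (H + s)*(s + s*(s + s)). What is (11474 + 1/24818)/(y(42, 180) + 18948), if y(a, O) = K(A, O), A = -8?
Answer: 284761733/277850117544 ≈ 0.0010249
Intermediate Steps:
K(H, s) = (H + s)*(s + 2*s²) (K(H, s) = (H + s)*(s + s*(2*s)) = (H + s)*(s + 2*s²))
y(a, O) = O*(-8 - 15*O + 2*O²) (y(a, O) = O*(-8 + O + 2*O² + 2*(-8)*O) = O*(-8 + O + 2*O² - 16*O) = O*(-8 - 15*O + 2*O²))
(11474 + 1/24818)/(y(42, 180) + 18948) = (11474 + 1/24818)/(180*(-8 - 15*180 + 2*180²) + 18948) = (11474 + 1/24818)/(180*(-8 - 2700 + 2*32400) + 18948) = 284761733/(24818*(180*(-8 - 2700 + 64800) + 18948)) = 284761733/(24818*(180*62092 + 18948)) = 284761733/(24818*(11176560 + 18948)) = (284761733/24818)/11195508 = (284761733/24818)*(1/11195508) = 284761733/277850117544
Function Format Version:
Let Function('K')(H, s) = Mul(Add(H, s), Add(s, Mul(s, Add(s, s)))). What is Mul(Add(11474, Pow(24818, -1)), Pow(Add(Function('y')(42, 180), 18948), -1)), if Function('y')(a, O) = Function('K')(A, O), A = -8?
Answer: Rational(284761733, 277850117544) ≈ 0.0010249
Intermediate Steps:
Function('K')(H, s) = Mul(Add(H, s), Add(s, Mul(2, Pow(s, 2)))) (Function('K')(H, s) = Mul(Add(H, s), Add(s, Mul(s, Mul(2, s)))) = Mul(Add(H, s), Add(s, Mul(2, Pow(s, 2)))))
Function('y')(a, O) = Mul(O, Add(-8, Mul(-15, O), Mul(2, Pow(O, 2)))) (Function('y')(a, O) = Mul(O, Add(-8, O, Mul(2, Pow(O, 2)), Mul(2, -8, O))) = Mul(O, Add(-8, O, Mul(2, Pow(O, 2)), Mul(-16, O))) = Mul(O, Add(-8, Mul(-15, O), Mul(2, Pow(O, 2)))))
Mul(Add(11474, Pow(24818, -1)), Pow(Add(Function('y')(42, 180), 18948), -1)) = Mul(Add(11474, Pow(24818, -1)), Pow(Add(Mul(180, Add(-8, Mul(-15, 180), Mul(2, Pow(180, 2)))), 18948), -1)) = Mul(Add(11474, Rational(1, 24818)), Pow(Add(Mul(180, Add(-8, -2700, Mul(2, 32400))), 18948), -1)) = Mul(Rational(284761733, 24818), Pow(Add(Mul(180, Add(-8, -2700, 64800)), 18948), -1)) = Mul(Rational(284761733, 24818), Pow(Add(Mul(180, 62092), 18948), -1)) = Mul(Rational(284761733, 24818), Pow(Add(11176560, 18948), -1)) = Mul(Rational(284761733, 24818), Pow(11195508, -1)) = Mul(Rational(284761733, 24818), Rational(1, 11195508)) = Rational(284761733, 277850117544)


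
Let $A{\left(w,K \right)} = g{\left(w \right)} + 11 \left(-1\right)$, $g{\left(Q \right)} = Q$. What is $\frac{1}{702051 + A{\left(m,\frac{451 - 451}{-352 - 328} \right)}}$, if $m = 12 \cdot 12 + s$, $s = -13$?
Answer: $\frac{1}{702171} \approx 1.4242 \cdot 10^{-6}$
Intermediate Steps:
$m = 131$ ($m = 12 \cdot 12 - 13 = 144 - 13 = 131$)
$A{\left(w,K \right)} = -11 + w$ ($A{\left(w,K \right)} = w + 11 \left(-1\right) = w - 11 = -11 + w$)
$\frac{1}{702051 + A{\left(m,\frac{451 - 451}{-352 - 328} \right)}} = \frac{1}{702051 + \left(-11 + 131\right)} = \frac{1}{702051 + 120} = \frac{1}{702171}$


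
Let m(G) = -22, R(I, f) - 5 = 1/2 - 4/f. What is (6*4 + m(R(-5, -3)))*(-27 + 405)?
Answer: 756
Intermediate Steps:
R(I, f) = 11/2 - 4/f (R(I, f) = 5 + (1/2 - 4/f) = 5 + (1*(½) - 4/f) = 5 + (½ - 4/f) = 11/2 - 4/f)
(6*4 + m(R(-5, -3)))*(-27 + 405) = (6*4 - 22)*(-27 + 405) = (24 - 22)*378 = 2*378 = 756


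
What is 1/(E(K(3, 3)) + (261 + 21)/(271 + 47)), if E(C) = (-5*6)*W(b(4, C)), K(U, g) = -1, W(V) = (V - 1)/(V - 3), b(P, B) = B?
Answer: -53/748 ≈ -0.070856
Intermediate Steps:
W(V) = (-1 + V)/(-3 + V)
E(C) = -30*(-1 + C)/(-3 + C) (E(C) = (-5*6)*((-1 + C)/(-3 + C)) = -30*(-1 + C)/(-3 + C))
1/(E(K(3, 3)) + (261 + 21)/(271 + 47)) = 1/(30*(1 - 1*(-1))/(-3 - 1) + (261 + 21)/(271 + 47)) = 1/(30*(1 + 1)/(-4) + 282/318) = 1/(30*(-1/4)*2 + 282*(1/318)) = 1/(-15 + 47/53) = 1/(-748/53) = -53/748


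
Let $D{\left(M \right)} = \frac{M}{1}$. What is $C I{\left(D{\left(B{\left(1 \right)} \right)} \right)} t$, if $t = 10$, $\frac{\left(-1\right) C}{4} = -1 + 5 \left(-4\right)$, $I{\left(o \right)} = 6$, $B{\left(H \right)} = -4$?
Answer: $5040$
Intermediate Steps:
$D{\left(M \right)} = M$ ($D{\left(M \right)} = M 1 = M$)
$C = 84$ ($C = - 4 \left(-1 + 5 \left(-4\right)\right) = - 4 \left(-1 - 20\right) = \left(-4\right) \left(-21\right) = 84$)
$C I{\left(D{\left(B{\left(1 \right)} \right)} \right)} t = 84 \cdot 6 \cdot 10 = 504 \cdot 10 = 5040$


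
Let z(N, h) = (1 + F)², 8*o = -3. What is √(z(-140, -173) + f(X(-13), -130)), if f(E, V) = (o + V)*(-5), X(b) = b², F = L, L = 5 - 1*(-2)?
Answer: √11454/4 ≈ 26.756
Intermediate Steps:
o = -3/8 (o = (⅛)*(-3) = -3/8 ≈ -0.37500)
L = 7 (L = 5 + 2 = 7)
F = 7
z(N, h) = 64 (z(N, h) = (1 + 7)² = 8² = 64)
f(E, V) = 15/8 - 5*V (f(E, V) = (-3/8 + V)*(-5) = 15/8 - 5*V)
√(z(-140, -173) + f(X(-13), -130)) = √(64 + (15/8 - 5*(-130))) = √(64 + (15/8 + 650)) = √(64 + 5215/8) = √(5727/8) = √11454/4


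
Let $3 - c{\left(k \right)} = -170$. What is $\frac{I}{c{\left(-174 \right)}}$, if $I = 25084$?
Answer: $\frac{25084}{173} \approx 144.99$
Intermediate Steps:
$c{\left(k \right)} = 173$ ($c{\left(k \right)} = 3 - -170 = 3 + 170 = 173$)
$\frac{I}{c{\left(-174 \right)}} = \frac{25084}{173}$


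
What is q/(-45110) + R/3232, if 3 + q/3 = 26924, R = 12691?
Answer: 155732497/72897760 ≈ 2.1363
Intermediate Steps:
q = 80763 (q = -9 + 3*26924 = -9 + 80772 = 80763)
q/(-45110) + R/3232 = 80763/(-45110) + 12691/3232 = 80763*(-1/45110) + 12691*(1/3232) = -80763/45110 + 12691/3232 = 155732497/72897760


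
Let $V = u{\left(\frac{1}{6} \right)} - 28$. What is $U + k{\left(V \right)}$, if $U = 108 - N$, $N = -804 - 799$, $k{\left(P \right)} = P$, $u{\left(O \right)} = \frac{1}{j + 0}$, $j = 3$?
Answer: $\frac{5050}{3} \approx 1683.3$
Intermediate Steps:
$u{\left(O \right)} = \frac{1}{3}$ ($u{\left(O \right)} = \frac{1}{3 + 0} = \frac{1}{3}$)
$V = - \frac{83}{3}$ ($V = \frac{1}{3} - 28 = - \frac{83}{3} \approx -27.667$)
$N = -1603$
$U = 1711$ ($U = 108 - -1603 = 108 + 1603 = 1711$)
$U + k{\left(V \right)} = 1711 - \frac{83}{3} = \frac{5050}{3}$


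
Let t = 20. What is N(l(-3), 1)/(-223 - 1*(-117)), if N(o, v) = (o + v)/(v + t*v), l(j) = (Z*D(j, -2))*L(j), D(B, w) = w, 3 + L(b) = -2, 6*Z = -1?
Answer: 1/3339 ≈ 0.00029949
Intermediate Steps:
Z = -1/6 (Z = (1/6)*(-1) = -1/6 ≈ -0.16667)
L(b) = -5 (L(b) = -3 - 2 = -5)
l(j) = -5/3 (l(j) = -1/6*(-2)*(-5) = (1/3)*(-5) = -5/3)
N(o, v) = (o + v)/(21*v) (N(o, v) = (o + v)/(v + 20*v) = (o + v)/((21*v)) = (o + v)*(1/(21*v)) = (o + v)/(21*v))
N(l(-3), 1)/(-223 - 1*(-117)) = ((1/21)*(-5/3 + 1)/1)/(-223 - 1*(-117)) = ((1/21)*1*(-2/3))/(-223 + 117) = -2/63/(-106) = -2/63*(-1/106) = 1/3339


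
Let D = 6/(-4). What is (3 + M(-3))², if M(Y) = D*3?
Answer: 9/4 ≈ 2.2500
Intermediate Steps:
D = -3/2 (D = 6*(-¼) = -3/2 ≈ -1.5000)
M(Y) = -9/2 (M(Y) = -3/2*3 = -9/2)
(3 + M(-3))² = (3 - 9/2)² = (-3/2)² = 9/4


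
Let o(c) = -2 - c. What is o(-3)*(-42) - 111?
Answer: -153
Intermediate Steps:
o(-3)*(-42) - 111 = (-2 - 1*(-3))*(-42) - 111 = (-2 + 3)*(-42) - 111 = 1*(-42) - 111 = -42 - 111 = -153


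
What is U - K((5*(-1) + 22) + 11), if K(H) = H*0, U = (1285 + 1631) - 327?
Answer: 2589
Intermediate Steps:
U = 2589 (U = 2916 - 327 = 2589)
K(H) = 0
U - K((5*(-1) + 22) + 11) = 2589 - 1*0 = 2589 + 0 = 2589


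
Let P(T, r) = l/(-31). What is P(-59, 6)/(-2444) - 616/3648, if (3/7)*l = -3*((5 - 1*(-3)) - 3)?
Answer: -1462447/8637096 ≈ -0.16932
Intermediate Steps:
l = -35 (l = 7*(-3*((5 - 1*(-3)) - 3))/3 = 7*(-3*((5 + 3) - 3))/3 = 7*(-3*(8 - 3))/3 = 7*(-3*5)/3 = (7/3)*(-15) = -35)
P(T, r) = 35/31 (P(T, r) = -35/(-31) = -35*(-1/31) = 35/31)
P(-59, 6)/(-2444) - 616/3648 = (35/31)/(-2444) - 616/3648 = (35/31)*(-1/2444) - 616*1/3648 = -35/75764 - 77/456 = -1462447/8637096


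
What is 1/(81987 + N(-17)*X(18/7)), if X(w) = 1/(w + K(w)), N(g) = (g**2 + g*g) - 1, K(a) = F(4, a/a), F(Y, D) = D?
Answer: 25/2053714 ≈ 1.2173e-5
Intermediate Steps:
K(a) = 1 (K(a) = a/a = 1)
N(g) = -1 + 2*g**2 (N(g) = (g**2 + g**2) - 1 = 2*g**2 - 1 = -1 + 2*g**2)
X(w) = 1/(1 + w) (X(w) = 1/(w + 1) = 1/(1 + w))
1/(81987 + N(-17)*X(18/7)) = 1/(81987 + (-1 + 2*(-17)**2)/(1 + 18/7)) = 1/(81987 + (-1 + 2*289)/(1 + 18*(1/7))) = 1/(81987 + (-1 + 578)/(1 + 18/7)) = 1/(81987 + 577/(25/7)) = 1/(81987 + 577*(7/25)) = 1/(81987 + 4039/25) = 1/(2053714/25) = 25/2053714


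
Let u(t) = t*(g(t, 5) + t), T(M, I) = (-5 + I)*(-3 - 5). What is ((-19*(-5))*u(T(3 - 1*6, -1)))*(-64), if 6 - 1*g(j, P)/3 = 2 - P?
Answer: -21888000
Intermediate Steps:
g(j, P) = 12 + 3*P (g(j, P) = 18 - 3*(2 - P) = 18 + (-6 + 3*P) = 12 + 3*P)
T(M, I) = 40 - 8*I (T(M, I) = (-5 + I)*(-8) = 40 - 8*I)
u(t) = t*(27 + t) (u(t) = t*((12 + 3*5) + t) = t*((12 + 15) + t) = t*(27 + t))
((-19*(-5))*u(T(3 - 1*6, -1)))*(-64) = ((-19*(-5))*((40 - 8*(-1))*(27 + (40 - 8*(-1)))))*(-64) = (95*((40 + 8)*(27 + (40 + 8))))*(-64) = (95*(48*(27 + 48)))*(-64) = (95*(48*75))*(-64) = (95*3600)*(-64) = 342000*(-64) = -21888000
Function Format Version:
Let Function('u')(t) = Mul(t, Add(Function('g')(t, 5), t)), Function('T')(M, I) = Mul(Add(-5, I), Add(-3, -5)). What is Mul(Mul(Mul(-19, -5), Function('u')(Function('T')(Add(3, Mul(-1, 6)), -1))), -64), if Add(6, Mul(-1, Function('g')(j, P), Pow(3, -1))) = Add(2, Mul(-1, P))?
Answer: -21888000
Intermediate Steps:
Function('g')(j, P) = Add(12, Mul(3, P)) (Function('g')(j, P) = Add(18, Mul(-3, Add(2, Mul(-1, P)))) = Add(18, Add(-6, Mul(3, P))) = Add(12, Mul(3, P)))
Function('T')(M, I) = Add(40, Mul(-8, I)) (Function('T')(M, I) = Mul(Add(-5, I), -8) = Add(40, Mul(-8, I)))
Function('u')(t) = Mul(t, Add(27, t)) (Function('u')(t) = Mul(t, Add(Add(12, Mul(3, 5)), t)) = Mul(t, Add(Add(12, 15), t)) = Mul(t, Add(27, t)))
Mul(Mul(Mul(-19, -5), Function('u')(Function('T')(Add(3, Mul(-1, 6)), -1))), -64) = Mul(Mul(Mul(-19, -5), Mul(Add(40, Mul(-8, -1)), Add(27, Add(40, Mul(-8, -1))))), -64) = Mul(Mul(95, Mul(Add(40, 8), Add(27, Add(40, 8)))), -64) = Mul(Mul(95, Mul(48, Add(27, 48))), -64) = Mul(Mul(95, Mul(48, 75)), -64) = Mul(Mul(95, 3600), -64) = Mul(342000, -64) = -21888000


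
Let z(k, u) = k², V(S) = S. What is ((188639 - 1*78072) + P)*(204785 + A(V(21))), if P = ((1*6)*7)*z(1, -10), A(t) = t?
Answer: 22653386854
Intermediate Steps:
P = 42 (P = ((1*6)*7)*1² = (6*7)*1 = 42*1 = 42)
((188639 - 1*78072) + P)*(204785 + A(V(21))) = ((188639 - 1*78072) + 42)*(204785 + 21) = ((188639 - 78072) + 42)*204806 = (110567 + 42)*204806 = 110609*204806 = 22653386854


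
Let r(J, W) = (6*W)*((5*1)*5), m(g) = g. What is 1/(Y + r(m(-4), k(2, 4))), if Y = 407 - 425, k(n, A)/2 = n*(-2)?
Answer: -1/1218 ≈ -0.00082102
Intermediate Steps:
k(n, A) = -4*n (k(n, A) = 2*(n*(-2)) = 2*(-2*n) = -4*n)
r(J, W) = 150*W (r(J, W) = (6*W)*(5*5) = (6*W)*25 = 150*W)
Y = -18
1/(Y + r(m(-4), k(2, 4))) = 1/(-18 + 150*(-4*2)) = 1/(-18 + 150*(-8)) = 1/(-18 - 1200) = 1/(-1218) = -1/1218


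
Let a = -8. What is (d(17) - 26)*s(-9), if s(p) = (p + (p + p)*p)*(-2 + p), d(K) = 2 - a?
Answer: 26928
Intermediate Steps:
d(K) = 10 (d(K) = 2 - 1*(-8) = 2 + 8 = 10)
s(p) = (-2 + p)*(p + 2*p²) (s(p) = (p + (2*p)*p)*(-2 + p) = (p + 2*p²)*(-2 + p) = (-2 + p)*(p + 2*p²))
(d(17) - 26)*s(-9) = (10 - 26)*(-9*(-2 - 3*(-9) + 2*(-9)²)) = -(-144)*(-2 + 27 + 2*81) = -(-144)*(-2 + 27 + 162) = -(-144)*187 = -16*(-1683) = 26928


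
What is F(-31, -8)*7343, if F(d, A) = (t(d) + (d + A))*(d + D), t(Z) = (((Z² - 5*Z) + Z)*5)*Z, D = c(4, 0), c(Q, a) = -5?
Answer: 44467034472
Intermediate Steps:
D = -5
t(Z) = Z*(-20*Z + 5*Z²) (t(Z) = ((Z² - 4*Z)*5)*Z = (-20*Z + 5*Z²)*Z = Z*(-20*Z + 5*Z²))
F(d, A) = (-5 + d)*(A + d + 5*d²*(-4 + d)) (F(d, A) = (5*d²*(-4 + d) + (d + A))*(d - 5) = (5*d²*(-4 + d) + (A + d))*(-5 + d) = (A + d + 5*d²*(-4 + d))*(-5 + d) = (-5 + d)*(A + d + 5*d²*(-4 + d)))
F(-31, -8)*7343 = (-45*(-31)³ - 5*(-8) - 5*(-31) + 5*(-31)⁴ + 101*(-31)² - 8*(-31))*7343 = (-45*(-29791) + 40 + 155 + 5*923521 + 101*961 + 248)*7343 = (1340595 + 40 + 155 + 4617605 + 97061 + 248)*7343 = 6055704*7343 = 44467034472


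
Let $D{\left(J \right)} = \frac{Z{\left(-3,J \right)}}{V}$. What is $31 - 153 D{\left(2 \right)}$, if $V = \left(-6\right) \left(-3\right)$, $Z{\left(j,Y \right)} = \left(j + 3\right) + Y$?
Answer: $14$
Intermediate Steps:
$Z{\left(j,Y \right)} = 3 + Y + j$ ($Z{\left(j,Y \right)} = \left(3 + j\right) + Y = 3 + Y + j$)
$V = 18$
$D{\left(J \right)} = \frac{J}{18}$ ($D{\left(J \right)} = \frac{3 + J - 3}{18} = J \frac{1}{18} = \frac{J}{18}$)
$31 - 153 D{\left(2 \right)} = 31 - 153 \cdot \frac{1}{18} \cdot 2 = 31 - 17 = 14$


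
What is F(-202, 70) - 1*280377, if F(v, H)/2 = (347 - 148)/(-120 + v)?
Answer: -45140896/161 ≈ -2.8038e+5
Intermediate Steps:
F(v, H) = 398/(-120 + v) (F(v, H) = 2*((347 - 148)/(-120 + v)) = 2*(199/(-120 + v)) = 398/(-120 + v))
F(-202, 70) - 1*280377 = 398/(-120 - 202) - 1*280377 = 398/(-322) - 280377 = 398*(-1/322) - 280377 = -199/161 - 280377 = -45140896/161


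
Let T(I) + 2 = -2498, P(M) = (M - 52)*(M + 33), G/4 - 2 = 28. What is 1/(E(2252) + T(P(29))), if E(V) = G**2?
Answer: 1/11900 ≈ 8.4034e-5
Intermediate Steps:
G = 120 (G = 8 + 4*28 = 8 + 112 = 120)
P(M) = (-52 + M)*(33 + M)
T(I) = -2500 (T(I) = -2 - 2498 = -2500)
E(V) = 14400 (E(V) = 120**2 = 14400)
1/(E(2252) + T(P(29))) = 1/(14400 - 2500) = 1/11900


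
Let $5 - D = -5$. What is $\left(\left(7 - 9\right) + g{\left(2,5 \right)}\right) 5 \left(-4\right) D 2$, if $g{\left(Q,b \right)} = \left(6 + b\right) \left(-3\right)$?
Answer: $14000$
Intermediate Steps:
$D = 10$ ($D = 5 - -5 = 5 + 5 = 10$)
$g{\left(Q,b \right)} = -18 - 3 b$
$\left(\left(7 - 9\right) + g{\left(2,5 \right)}\right) 5 \left(-4\right) D 2 = \left(\left(7 - 9\right) - 33\right) 5 \left(-4\right) 10 \cdot 2 = \left(-2 - 33\right) \left(\left(-20\right) 10\right) 2 = \left(-2 - 33\right) \left(-200\right) 2 = \left(-35\right) \left(-200\right) 2 = 7000 \cdot 2 = 14000$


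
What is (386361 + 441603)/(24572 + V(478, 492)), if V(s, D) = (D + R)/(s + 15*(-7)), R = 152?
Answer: 77207643/2291500 ≈ 33.693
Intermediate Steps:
V(s, D) = (152 + D)/(-105 + s) (V(s, D) = (D + 152)/(s + 15*(-7)) = (152 + D)/(s - 105) = (152 + D)/(-105 + s))
(386361 + 441603)/(24572 + V(478, 492)) = (386361 + 441603)/(24572 + (152 + 492)/(-105 + 478)) = 827964/(24572 + 644/373) = 827964/(9166000/373) = 827964*(373/9166000) = 77207643/2291500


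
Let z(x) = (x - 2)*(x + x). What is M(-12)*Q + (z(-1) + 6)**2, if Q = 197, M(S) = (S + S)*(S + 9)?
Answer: 14328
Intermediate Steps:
z(x) = 2*x*(-2 + x) (z(x) = (-2 + x)*(2*x) = 2*x*(-2 + x))
M(S) = 2*S*(9 + S) (M(S) = (2*S)*(9 + S) = 2*S*(9 + S))
M(-12)*Q + (z(-1) + 6)**2 = (2*(-12)*(9 - 12))*197 + (2*(-1)*(-2 - 1) + 6)**2 = (2*(-12)*(-3))*197 + (2*(-1)*(-3) + 6)**2 = 72*197 + (6 + 6)**2 = 14184 + 12**2 = 14184 + 144 = 14328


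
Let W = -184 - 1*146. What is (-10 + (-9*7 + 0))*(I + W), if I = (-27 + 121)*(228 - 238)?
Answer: 92710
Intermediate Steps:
W = -330 (W = -184 - 146 = -330)
I = -940 (I = 94*(-10) = -940)
(-10 + (-9*7 + 0))*(I + W) = (-10 + (-9*7 + 0))*(-940 - 330) = (-10 + (-63 + 0))*(-1270) = (-10 - 63)*(-1270) = -73*(-1270) = 92710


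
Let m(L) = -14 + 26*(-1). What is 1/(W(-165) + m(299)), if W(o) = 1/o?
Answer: -165/6601 ≈ -0.024996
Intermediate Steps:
m(L) = -40 (m(L) = -14 - 26 = -40)
1/(W(-165) + m(299)) = 1/(1/(-165) - 40) = 1/(-1/165 - 40) = 1/(-6601/165) = -165/6601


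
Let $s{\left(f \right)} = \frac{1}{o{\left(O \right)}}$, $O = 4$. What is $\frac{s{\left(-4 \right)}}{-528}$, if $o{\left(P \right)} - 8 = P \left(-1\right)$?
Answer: $- \frac{1}{2112} \approx -0.00047348$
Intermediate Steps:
$o{\left(P \right)} = 8 - P$ ($o{\left(P \right)} = 8 + P \left(-1\right) = 8 - P$)
$s{\left(f \right)} = \frac{1}{4}$ ($s{\left(f \right)} = \frac{1}{8 - 4} = \frac{1}{4}$)
$\frac{s{\left(-4 \right)}}{-528} = \frac{1}{4 \left(-528\right)} = \frac{1}{4} \left(- \frac{1}{528}\right) = - \frac{1}{2112}$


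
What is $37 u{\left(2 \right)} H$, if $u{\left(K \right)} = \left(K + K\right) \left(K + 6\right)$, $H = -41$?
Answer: $-48544$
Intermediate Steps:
$u{\left(K \right)} = 2 K \left(6 + K\right)$
$37 u{\left(2 \right)} H = 37 \cdot 2 \cdot 2 \left(6 + 2\right) \left(-41\right) = 37 \cdot 2 \cdot 2 \cdot 8 \left(-41\right) = 37 \cdot 32 \left(-41\right) = 1184 \left(-41\right) = -48544$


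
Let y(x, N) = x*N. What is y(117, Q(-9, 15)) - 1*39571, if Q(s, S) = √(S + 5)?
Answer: -39571 + 234*√5 ≈ -39048.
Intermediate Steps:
Q(s, S) = √(5 + S)
y(x, N) = N*x
y(117, Q(-9, 15)) - 1*39571 = √(5 + 15)*117 - 1*39571 = √20*117 - 39571 = (2*√5)*117 - 39571 = 234*√5 - 39571 = -39571 + 234*√5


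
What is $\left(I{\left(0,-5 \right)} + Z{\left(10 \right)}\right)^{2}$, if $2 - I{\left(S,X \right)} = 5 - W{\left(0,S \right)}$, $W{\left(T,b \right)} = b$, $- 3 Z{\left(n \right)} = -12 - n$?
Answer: $\frac{169}{9} \approx 18.778$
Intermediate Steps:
$Z{\left(n \right)} = 4 + \frac{n}{3}$ ($Z{\left(n \right)} = - \frac{-12 - n}{3} = 4 + \frac{n}{3}$)
$I{\left(S,X \right)} = -3 + S$ ($I{\left(S,X \right)} = 2 - \left(5 - S\right) = 2 + \left(-5 + S\right) = -3 + S$)
$\left(I{\left(0,-5 \right)} + Z{\left(10 \right)}\right)^{2} = \left(\left(-3 + 0\right) + \left(4 + \frac{1}{3} \cdot 10\right)\right)^{2} = \left(-3 + \left(4 + \frac{10}{3}\right)\right)^{2} = \left(-3 + \frac{22}{3}\right)^{2} = \left(\frac{13}{3}\right)^{2} = \frac{169}{9}$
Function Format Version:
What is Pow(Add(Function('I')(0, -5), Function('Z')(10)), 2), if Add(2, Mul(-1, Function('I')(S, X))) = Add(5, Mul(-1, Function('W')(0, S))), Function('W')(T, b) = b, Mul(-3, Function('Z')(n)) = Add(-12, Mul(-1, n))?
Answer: Rational(169, 9) ≈ 18.778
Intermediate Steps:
Function('Z')(n) = Add(4, Mul(Rational(1, 3), n)) (Function('Z')(n) = Mul(Rational(-1, 3), Add(-12, Mul(-1, n))) = Add(4, Mul(Rational(1, 3), n)))
Function('I')(S, X) = Add(-3, S) (Function('I')(S, X) = Add(2, Mul(-1, Add(5, Mul(-1, S)))) = Add(2, Add(-5, S)) = Add(-3, S))
Pow(Add(Function('I')(0, -5), Function('Z')(10)), 2) = Pow(Add(Add(-3, 0), Add(4, Mul(Rational(1, 3), 10))), 2) = Pow(Add(-3, Add(4, Rational(10, 3))), 2) = Pow(Add(-3, Rational(22, 3)), 2) = Pow(Rational(13, 3), 2) = Rational(169, 9)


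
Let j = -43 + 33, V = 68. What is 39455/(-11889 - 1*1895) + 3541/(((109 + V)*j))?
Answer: -59322247/12198840 ≈ -4.8629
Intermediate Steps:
j = -10
39455/(-11889 - 1*1895) + 3541/(((109 + V)*j)) = 39455/(-11889 - 1*1895) + 3541/(((109 + 68)*(-10))) = 39455/(-11889 - 1895) + 3541/((177*(-10))) = 39455/(-13784) + 3541/(-1770) = 39455*(-1/13784) + 3541*(-1/1770) = -39455/13784 - 3541/1770 = -59322247/12198840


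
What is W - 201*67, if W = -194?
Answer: -13661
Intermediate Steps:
W - 201*67 = -194 - 201*67 = -194 - 13467 = -13661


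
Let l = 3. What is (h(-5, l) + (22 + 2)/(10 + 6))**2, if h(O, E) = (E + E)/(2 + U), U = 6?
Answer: 81/16 ≈ 5.0625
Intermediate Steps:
h(O, E) = E/4 (h(O, E) = (E + E)/(2 + 6) = (2*E)/8 = (2*E)*(1/8) = E/4)
(h(-5, l) + (22 + 2)/(10 + 6))**2 = ((1/4)*3 + (22 + 2)/(10 + 6))**2 = (3/4 + 24/16)**2 = (3/4 + 24*(1/16))**2 = (3/4 + 3/2)**2 = (9/4)**2 = 81/16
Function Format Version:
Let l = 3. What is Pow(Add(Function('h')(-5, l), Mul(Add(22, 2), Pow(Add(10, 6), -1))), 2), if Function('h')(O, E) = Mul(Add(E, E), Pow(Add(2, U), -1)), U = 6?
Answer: Rational(81, 16) ≈ 5.0625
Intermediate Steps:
Function('h')(O, E) = Mul(Rational(1, 4), E) (Function('h')(O, E) = Mul(Add(E, E), Pow(Add(2, 6), -1)) = Mul(Mul(2, E), Pow(8, -1)) = Mul(Mul(2, E), Rational(1, 8)) = Mul(Rational(1, 4), E))
Pow(Add(Function('h')(-5, l), Mul(Add(22, 2), Pow(Add(10, 6), -1))), 2) = Pow(Add(Mul(Rational(1, 4), 3), Mul(Add(22, 2), Pow(Add(10, 6), -1))), 2) = Pow(Add(Rational(3, 4), Mul(24, Pow(16, -1))), 2) = Pow(Add(Rational(3, 4), Mul(24, Rational(1, 16))), 2) = Pow(Add(Rational(3, 4), Rational(3, 2)), 2) = Pow(Rational(9, 4), 2) = Rational(81, 16)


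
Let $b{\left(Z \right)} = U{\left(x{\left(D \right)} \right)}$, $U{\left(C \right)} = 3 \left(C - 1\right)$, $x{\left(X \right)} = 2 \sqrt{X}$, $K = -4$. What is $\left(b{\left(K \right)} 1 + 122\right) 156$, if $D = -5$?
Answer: $18564 + 936 i \sqrt{5} \approx 18564.0 + 2093.0 i$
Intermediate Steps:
$U{\left(C \right)} = -3 + 3 C$ ($U{\left(C \right)} = 3 \left(-1 + C\right) = -3 + 3 C$)
$b{\left(Z \right)} = -3 + 6 i \sqrt{5}$ ($b{\left(Z \right)} = -3 + 3 \cdot 2 \sqrt{-5} = -3 + 3 \cdot 2 i \sqrt{5} = -3 + 6 i \sqrt{5}$)
$\left(b{\left(K \right)} 1 + 122\right) 156 = \left(\left(-3 + 6 i \sqrt{5}\right) 1 + 122\right) 156 = \left(\left(-3 + 6 i \sqrt{5}\right) + 122\right) 156 = \left(119 + 6 i \sqrt{5}\right) 156 = 18564 + 936 i \sqrt{5}$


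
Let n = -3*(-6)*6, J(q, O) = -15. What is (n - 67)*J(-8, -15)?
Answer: -615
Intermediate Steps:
n = 108 (n = 18*6 = 108)
(n - 67)*J(-8, -15) = (108 - 67)*(-15) = 41*(-15) = -615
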